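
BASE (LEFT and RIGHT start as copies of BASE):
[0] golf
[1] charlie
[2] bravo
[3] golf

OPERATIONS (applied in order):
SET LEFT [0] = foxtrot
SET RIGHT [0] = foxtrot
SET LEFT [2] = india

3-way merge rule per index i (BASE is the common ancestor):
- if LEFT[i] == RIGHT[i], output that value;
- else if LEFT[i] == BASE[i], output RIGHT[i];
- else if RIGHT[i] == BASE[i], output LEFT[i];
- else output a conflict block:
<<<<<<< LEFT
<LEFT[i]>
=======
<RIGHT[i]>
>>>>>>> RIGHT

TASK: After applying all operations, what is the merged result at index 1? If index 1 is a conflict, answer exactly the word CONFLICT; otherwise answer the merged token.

Final LEFT:  [foxtrot, charlie, india, golf]
Final RIGHT: [foxtrot, charlie, bravo, golf]
i=0: L=foxtrot R=foxtrot -> agree -> foxtrot
i=1: L=charlie R=charlie -> agree -> charlie
i=2: L=india, R=bravo=BASE -> take LEFT -> india
i=3: L=golf R=golf -> agree -> golf
Index 1 -> charlie

Answer: charlie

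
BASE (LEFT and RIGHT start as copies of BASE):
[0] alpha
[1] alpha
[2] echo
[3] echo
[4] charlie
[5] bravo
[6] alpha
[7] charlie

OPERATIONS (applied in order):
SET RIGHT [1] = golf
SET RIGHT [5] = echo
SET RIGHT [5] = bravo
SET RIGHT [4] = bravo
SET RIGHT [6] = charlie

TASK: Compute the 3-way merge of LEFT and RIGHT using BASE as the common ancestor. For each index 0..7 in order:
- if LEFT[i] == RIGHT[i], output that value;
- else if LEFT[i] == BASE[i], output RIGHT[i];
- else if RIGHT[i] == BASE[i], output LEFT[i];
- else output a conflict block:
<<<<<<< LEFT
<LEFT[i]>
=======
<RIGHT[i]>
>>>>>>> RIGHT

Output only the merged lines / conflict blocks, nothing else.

Answer: alpha
golf
echo
echo
bravo
bravo
charlie
charlie

Derivation:
Final LEFT:  [alpha, alpha, echo, echo, charlie, bravo, alpha, charlie]
Final RIGHT: [alpha, golf, echo, echo, bravo, bravo, charlie, charlie]
i=0: L=alpha R=alpha -> agree -> alpha
i=1: L=alpha=BASE, R=golf -> take RIGHT -> golf
i=2: L=echo R=echo -> agree -> echo
i=3: L=echo R=echo -> agree -> echo
i=4: L=charlie=BASE, R=bravo -> take RIGHT -> bravo
i=5: L=bravo R=bravo -> agree -> bravo
i=6: L=alpha=BASE, R=charlie -> take RIGHT -> charlie
i=7: L=charlie R=charlie -> agree -> charlie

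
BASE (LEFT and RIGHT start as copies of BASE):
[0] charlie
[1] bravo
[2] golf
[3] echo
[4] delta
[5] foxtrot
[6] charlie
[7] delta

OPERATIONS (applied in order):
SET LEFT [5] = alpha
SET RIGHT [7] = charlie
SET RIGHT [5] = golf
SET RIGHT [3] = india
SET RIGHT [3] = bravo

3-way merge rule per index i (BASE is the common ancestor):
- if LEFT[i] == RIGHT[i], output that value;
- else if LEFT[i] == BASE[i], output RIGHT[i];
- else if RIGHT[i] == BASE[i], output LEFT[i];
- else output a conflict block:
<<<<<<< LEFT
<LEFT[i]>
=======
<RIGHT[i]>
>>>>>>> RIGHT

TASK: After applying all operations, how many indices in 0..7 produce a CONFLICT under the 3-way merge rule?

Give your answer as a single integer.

Final LEFT:  [charlie, bravo, golf, echo, delta, alpha, charlie, delta]
Final RIGHT: [charlie, bravo, golf, bravo, delta, golf, charlie, charlie]
i=0: L=charlie R=charlie -> agree -> charlie
i=1: L=bravo R=bravo -> agree -> bravo
i=2: L=golf R=golf -> agree -> golf
i=3: L=echo=BASE, R=bravo -> take RIGHT -> bravo
i=4: L=delta R=delta -> agree -> delta
i=5: BASE=foxtrot L=alpha R=golf all differ -> CONFLICT
i=6: L=charlie R=charlie -> agree -> charlie
i=7: L=delta=BASE, R=charlie -> take RIGHT -> charlie
Conflict count: 1

Answer: 1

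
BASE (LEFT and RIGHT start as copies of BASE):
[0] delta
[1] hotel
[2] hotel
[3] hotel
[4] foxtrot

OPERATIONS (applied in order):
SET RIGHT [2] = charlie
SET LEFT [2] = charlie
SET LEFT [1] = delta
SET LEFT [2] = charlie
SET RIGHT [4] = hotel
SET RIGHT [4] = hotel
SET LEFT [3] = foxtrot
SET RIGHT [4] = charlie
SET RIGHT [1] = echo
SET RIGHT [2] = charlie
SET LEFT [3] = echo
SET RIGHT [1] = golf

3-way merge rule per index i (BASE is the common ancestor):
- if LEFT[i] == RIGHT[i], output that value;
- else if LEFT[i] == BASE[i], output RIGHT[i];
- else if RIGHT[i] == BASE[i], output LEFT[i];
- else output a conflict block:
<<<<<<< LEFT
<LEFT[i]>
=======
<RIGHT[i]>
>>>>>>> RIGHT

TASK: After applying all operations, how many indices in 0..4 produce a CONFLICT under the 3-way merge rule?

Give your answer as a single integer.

Final LEFT:  [delta, delta, charlie, echo, foxtrot]
Final RIGHT: [delta, golf, charlie, hotel, charlie]
i=0: L=delta R=delta -> agree -> delta
i=1: BASE=hotel L=delta R=golf all differ -> CONFLICT
i=2: L=charlie R=charlie -> agree -> charlie
i=3: L=echo, R=hotel=BASE -> take LEFT -> echo
i=4: L=foxtrot=BASE, R=charlie -> take RIGHT -> charlie
Conflict count: 1

Answer: 1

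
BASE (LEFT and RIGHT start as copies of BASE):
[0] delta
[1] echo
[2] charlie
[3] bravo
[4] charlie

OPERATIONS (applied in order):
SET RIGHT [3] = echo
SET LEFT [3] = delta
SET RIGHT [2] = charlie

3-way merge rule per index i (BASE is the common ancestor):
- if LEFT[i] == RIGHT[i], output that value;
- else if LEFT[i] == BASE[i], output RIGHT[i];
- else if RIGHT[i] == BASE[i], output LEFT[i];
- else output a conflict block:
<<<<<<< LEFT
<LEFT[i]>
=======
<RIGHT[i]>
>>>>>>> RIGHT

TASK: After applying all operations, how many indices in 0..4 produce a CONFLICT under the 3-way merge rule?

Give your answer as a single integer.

Final LEFT:  [delta, echo, charlie, delta, charlie]
Final RIGHT: [delta, echo, charlie, echo, charlie]
i=0: L=delta R=delta -> agree -> delta
i=1: L=echo R=echo -> agree -> echo
i=2: L=charlie R=charlie -> agree -> charlie
i=3: BASE=bravo L=delta R=echo all differ -> CONFLICT
i=4: L=charlie R=charlie -> agree -> charlie
Conflict count: 1

Answer: 1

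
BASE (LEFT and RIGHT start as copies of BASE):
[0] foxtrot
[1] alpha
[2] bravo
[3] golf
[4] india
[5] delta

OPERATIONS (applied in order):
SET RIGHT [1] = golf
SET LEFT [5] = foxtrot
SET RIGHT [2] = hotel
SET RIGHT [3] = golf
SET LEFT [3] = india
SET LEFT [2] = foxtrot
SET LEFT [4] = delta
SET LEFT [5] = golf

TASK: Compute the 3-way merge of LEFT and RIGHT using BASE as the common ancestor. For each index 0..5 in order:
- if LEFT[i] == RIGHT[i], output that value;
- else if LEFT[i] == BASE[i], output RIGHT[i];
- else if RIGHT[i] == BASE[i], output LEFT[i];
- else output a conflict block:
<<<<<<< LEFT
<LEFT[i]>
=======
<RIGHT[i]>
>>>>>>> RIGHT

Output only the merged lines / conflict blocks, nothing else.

Answer: foxtrot
golf
<<<<<<< LEFT
foxtrot
=======
hotel
>>>>>>> RIGHT
india
delta
golf

Derivation:
Final LEFT:  [foxtrot, alpha, foxtrot, india, delta, golf]
Final RIGHT: [foxtrot, golf, hotel, golf, india, delta]
i=0: L=foxtrot R=foxtrot -> agree -> foxtrot
i=1: L=alpha=BASE, R=golf -> take RIGHT -> golf
i=2: BASE=bravo L=foxtrot R=hotel all differ -> CONFLICT
i=3: L=india, R=golf=BASE -> take LEFT -> india
i=4: L=delta, R=india=BASE -> take LEFT -> delta
i=5: L=golf, R=delta=BASE -> take LEFT -> golf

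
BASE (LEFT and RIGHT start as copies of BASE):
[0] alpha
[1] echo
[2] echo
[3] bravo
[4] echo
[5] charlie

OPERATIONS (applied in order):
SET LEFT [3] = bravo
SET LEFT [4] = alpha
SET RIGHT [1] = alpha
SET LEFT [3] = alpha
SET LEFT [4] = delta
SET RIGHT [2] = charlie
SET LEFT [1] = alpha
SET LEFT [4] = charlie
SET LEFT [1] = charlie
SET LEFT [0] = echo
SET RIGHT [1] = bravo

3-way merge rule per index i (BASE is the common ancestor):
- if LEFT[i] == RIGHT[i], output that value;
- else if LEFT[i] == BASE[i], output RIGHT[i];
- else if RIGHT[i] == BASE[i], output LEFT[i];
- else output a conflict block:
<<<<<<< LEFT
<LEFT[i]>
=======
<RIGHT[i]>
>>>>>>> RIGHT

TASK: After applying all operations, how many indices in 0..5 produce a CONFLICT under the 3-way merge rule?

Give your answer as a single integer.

Answer: 1

Derivation:
Final LEFT:  [echo, charlie, echo, alpha, charlie, charlie]
Final RIGHT: [alpha, bravo, charlie, bravo, echo, charlie]
i=0: L=echo, R=alpha=BASE -> take LEFT -> echo
i=1: BASE=echo L=charlie R=bravo all differ -> CONFLICT
i=2: L=echo=BASE, R=charlie -> take RIGHT -> charlie
i=3: L=alpha, R=bravo=BASE -> take LEFT -> alpha
i=4: L=charlie, R=echo=BASE -> take LEFT -> charlie
i=5: L=charlie R=charlie -> agree -> charlie
Conflict count: 1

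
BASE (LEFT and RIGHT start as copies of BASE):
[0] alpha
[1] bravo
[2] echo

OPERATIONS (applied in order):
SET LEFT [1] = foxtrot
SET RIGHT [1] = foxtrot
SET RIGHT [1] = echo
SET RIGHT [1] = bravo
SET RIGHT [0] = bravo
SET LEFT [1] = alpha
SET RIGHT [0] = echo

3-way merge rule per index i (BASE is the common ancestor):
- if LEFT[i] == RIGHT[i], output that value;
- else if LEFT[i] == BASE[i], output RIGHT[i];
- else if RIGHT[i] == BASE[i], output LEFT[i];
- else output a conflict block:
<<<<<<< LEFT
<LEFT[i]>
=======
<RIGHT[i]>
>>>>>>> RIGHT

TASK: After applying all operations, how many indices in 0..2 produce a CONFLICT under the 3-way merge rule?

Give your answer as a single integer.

Answer: 0

Derivation:
Final LEFT:  [alpha, alpha, echo]
Final RIGHT: [echo, bravo, echo]
i=0: L=alpha=BASE, R=echo -> take RIGHT -> echo
i=1: L=alpha, R=bravo=BASE -> take LEFT -> alpha
i=2: L=echo R=echo -> agree -> echo
Conflict count: 0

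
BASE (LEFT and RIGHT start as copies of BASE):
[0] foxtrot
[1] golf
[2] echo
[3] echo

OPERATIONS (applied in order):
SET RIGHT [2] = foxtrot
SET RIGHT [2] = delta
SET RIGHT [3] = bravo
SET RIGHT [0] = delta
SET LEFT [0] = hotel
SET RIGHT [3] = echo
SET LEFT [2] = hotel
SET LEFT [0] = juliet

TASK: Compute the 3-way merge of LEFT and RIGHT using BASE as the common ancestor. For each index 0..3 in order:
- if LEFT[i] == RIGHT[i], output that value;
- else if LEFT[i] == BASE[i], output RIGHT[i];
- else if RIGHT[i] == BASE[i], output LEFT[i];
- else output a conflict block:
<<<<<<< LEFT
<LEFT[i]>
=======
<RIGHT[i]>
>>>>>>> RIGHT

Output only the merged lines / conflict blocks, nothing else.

Answer: <<<<<<< LEFT
juliet
=======
delta
>>>>>>> RIGHT
golf
<<<<<<< LEFT
hotel
=======
delta
>>>>>>> RIGHT
echo

Derivation:
Final LEFT:  [juliet, golf, hotel, echo]
Final RIGHT: [delta, golf, delta, echo]
i=0: BASE=foxtrot L=juliet R=delta all differ -> CONFLICT
i=1: L=golf R=golf -> agree -> golf
i=2: BASE=echo L=hotel R=delta all differ -> CONFLICT
i=3: L=echo R=echo -> agree -> echo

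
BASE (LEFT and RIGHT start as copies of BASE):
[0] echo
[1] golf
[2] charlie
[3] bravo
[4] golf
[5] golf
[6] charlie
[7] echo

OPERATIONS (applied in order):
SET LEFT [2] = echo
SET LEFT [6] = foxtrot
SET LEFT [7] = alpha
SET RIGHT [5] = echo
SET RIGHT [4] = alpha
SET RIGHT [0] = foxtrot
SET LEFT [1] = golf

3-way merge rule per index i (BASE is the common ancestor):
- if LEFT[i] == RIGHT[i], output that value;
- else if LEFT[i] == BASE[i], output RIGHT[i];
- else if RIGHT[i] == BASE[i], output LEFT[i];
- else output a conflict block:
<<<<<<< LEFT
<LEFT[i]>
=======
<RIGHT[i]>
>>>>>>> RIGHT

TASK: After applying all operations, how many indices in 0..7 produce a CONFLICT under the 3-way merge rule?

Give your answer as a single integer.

Answer: 0

Derivation:
Final LEFT:  [echo, golf, echo, bravo, golf, golf, foxtrot, alpha]
Final RIGHT: [foxtrot, golf, charlie, bravo, alpha, echo, charlie, echo]
i=0: L=echo=BASE, R=foxtrot -> take RIGHT -> foxtrot
i=1: L=golf R=golf -> agree -> golf
i=2: L=echo, R=charlie=BASE -> take LEFT -> echo
i=3: L=bravo R=bravo -> agree -> bravo
i=4: L=golf=BASE, R=alpha -> take RIGHT -> alpha
i=5: L=golf=BASE, R=echo -> take RIGHT -> echo
i=6: L=foxtrot, R=charlie=BASE -> take LEFT -> foxtrot
i=7: L=alpha, R=echo=BASE -> take LEFT -> alpha
Conflict count: 0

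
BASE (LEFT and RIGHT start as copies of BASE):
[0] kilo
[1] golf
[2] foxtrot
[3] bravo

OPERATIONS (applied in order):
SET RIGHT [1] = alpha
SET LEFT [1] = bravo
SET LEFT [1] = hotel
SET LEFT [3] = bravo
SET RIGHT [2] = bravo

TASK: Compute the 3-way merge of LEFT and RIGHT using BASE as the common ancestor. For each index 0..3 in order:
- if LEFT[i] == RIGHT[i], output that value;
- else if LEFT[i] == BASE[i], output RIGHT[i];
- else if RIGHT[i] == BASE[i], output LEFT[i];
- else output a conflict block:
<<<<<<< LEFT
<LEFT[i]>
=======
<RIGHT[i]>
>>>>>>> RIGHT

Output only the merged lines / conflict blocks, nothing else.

Final LEFT:  [kilo, hotel, foxtrot, bravo]
Final RIGHT: [kilo, alpha, bravo, bravo]
i=0: L=kilo R=kilo -> agree -> kilo
i=1: BASE=golf L=hotel R=alpha all differ -> CONFLICT
i=2: L=foxtrot=BASE, R=bravo -> take RIGHT -> bravo
i=3: L=bravo R=bravo -> agree -> bravo

Answer: kilo
<<<<<<< LEFT
hotel
=======
alpha
>>>>>>> RIGHT
bravo
bravo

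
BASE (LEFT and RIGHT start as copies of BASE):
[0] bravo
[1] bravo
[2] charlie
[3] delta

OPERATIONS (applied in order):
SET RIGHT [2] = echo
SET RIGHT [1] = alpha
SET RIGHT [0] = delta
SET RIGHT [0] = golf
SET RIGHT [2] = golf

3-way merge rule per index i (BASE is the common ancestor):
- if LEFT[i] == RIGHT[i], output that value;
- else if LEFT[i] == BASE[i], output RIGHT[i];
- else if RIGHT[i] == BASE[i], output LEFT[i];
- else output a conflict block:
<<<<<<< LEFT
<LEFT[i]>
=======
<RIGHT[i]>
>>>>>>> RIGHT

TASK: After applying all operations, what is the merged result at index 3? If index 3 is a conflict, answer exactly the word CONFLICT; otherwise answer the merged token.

Final LEFT:  [bravo, bravo, charlie, delta]
Final RIGHT: [golf, alpha, golf, delta]
i=0: L=bravo=BASE, R=golf -> take RIGHT -> golf
i=1: L=bravo=BASE, R=alpha -> take RIGHT -> alpha
i=2: L=charlie=BASE, R=golf -> take RIGHT -> golf
i=3: L=delta R=delta -> agree -> delta
Index 3 -> delta

Answer: delta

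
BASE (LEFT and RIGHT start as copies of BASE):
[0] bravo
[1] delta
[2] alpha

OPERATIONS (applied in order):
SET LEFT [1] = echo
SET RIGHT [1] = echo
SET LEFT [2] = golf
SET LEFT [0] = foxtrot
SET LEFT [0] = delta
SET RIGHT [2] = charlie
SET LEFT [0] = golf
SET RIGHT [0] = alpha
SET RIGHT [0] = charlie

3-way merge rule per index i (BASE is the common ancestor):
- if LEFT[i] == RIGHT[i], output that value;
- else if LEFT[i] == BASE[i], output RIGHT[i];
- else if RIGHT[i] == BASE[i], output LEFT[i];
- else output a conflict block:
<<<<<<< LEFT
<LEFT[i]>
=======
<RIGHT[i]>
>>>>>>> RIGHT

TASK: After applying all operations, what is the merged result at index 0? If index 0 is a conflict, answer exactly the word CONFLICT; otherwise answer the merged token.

Final LEFT:  [golf, echo, golf]
Final RIGHT: [charlie, echo, charlie]
i=0: BASE=bravo L=golf R=charlie all differ -> CONFLICT
i=1: L=echo R=echo -> agree -> echo
i=2: BASE=alpha L=golf R=charlie all differ -> CONFLICT
Index 0 -> CONFLICT

Answer: CONFLICT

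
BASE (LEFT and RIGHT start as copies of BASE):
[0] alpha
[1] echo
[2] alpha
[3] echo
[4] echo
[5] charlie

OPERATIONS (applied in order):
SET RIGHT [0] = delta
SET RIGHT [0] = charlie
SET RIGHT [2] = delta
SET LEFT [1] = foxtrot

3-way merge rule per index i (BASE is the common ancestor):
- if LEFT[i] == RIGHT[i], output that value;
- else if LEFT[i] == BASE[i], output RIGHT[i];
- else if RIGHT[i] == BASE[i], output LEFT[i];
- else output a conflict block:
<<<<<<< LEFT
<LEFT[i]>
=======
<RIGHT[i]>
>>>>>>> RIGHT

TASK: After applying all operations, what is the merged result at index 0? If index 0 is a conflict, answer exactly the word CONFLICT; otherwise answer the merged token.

Final LEFT:  [alpha, foxtrot, alpha, echo, echo, charlie]
Final RIGHT: [charlie, echo, delta, echo, echo, charlie]
i=0: L=alpha=BASE, R=charlie -> take RIGHT -> charlie
i=1: L=foxtrot, R=echo=BASE -> take LEFT -> foxtrot
i=2: L=alpha=BASE, R=delta -> take RIGHT -> delta
i=3: L=echo R=echo -> agree -> echo
i=4: L=echo R=echo -> agree -> echo
i=5: L=charlie R=charlie -> agree -> charlie
Index 0 -> charlie

Answer: charlie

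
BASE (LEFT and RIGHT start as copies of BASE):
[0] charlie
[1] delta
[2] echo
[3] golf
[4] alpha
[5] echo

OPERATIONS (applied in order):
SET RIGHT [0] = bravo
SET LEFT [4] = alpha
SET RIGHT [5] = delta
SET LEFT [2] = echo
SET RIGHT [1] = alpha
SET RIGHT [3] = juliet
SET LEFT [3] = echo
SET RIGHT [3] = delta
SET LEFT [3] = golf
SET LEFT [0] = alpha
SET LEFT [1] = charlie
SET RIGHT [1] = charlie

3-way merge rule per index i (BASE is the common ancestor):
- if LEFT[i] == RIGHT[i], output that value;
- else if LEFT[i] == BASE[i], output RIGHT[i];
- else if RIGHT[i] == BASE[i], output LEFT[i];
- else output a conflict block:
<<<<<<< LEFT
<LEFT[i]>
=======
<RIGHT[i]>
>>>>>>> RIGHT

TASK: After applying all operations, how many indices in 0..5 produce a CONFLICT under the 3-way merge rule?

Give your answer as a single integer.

Answer: 1

Derivation:
Final LEFT:  [alpha, charlie, echo, golf, alpha, echo]
Final RIGHT: [bravo, charlie, echo, delta, alpha, delta]
i=0: BASE=charlie L=alpha R=bravo all differ -> CONFLICT
i=1: L=charlie R=charlie -> agree -> charlie
i=2: L=echo R=echo -> agree -> echo
i=3: L=golf=BASE, R=delta -> take RIGHT -> delta
i=4: L=alpha R=alpha -> agree -> alpha
i=5: L=echo=BASE, R=delta -> take RIGHT -> delta
Conflict count: 1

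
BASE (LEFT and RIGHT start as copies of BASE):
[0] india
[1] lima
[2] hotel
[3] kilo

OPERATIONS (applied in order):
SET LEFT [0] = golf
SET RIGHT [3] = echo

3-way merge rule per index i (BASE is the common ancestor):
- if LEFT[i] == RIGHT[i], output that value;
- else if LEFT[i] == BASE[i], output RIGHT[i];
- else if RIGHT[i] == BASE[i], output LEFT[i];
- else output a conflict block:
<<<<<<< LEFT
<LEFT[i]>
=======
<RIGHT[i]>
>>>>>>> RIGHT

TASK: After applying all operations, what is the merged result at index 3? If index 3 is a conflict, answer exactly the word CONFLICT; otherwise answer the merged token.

Final LEFT:  [golf, lima, hotel, kilo]
Final RIGHT: [india, lima, hotel, echo]
i=0: L=golf, R=india=BASE -> take LEFT -> golf
i=1: L=lima R=lima -> agree -> lima
i=2: L=hotel R=hotel -> agree -> hotel
i=3: L=kilo=BASE, R=echo -> take RIGHT -> echo
Index 3 -> echo

Answer: echo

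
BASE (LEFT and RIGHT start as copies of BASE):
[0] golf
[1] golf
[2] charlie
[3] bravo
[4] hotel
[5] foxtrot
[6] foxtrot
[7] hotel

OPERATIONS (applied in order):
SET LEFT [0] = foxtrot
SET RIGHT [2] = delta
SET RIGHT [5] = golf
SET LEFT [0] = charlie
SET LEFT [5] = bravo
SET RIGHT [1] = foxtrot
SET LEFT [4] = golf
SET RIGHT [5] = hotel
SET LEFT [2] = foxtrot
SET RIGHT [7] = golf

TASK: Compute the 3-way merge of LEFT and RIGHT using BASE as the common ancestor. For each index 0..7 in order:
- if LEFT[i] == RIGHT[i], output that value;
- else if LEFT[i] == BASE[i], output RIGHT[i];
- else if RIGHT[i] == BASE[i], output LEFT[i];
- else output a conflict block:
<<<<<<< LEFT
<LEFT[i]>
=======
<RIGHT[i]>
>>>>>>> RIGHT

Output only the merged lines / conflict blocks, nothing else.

Final LEFT:  [charlie, golf, foxtrot, bravo, golf, bravo, foxtrot, hotel]
Final RIGHT: [golf, foxtrot, delta, bravo, hotel, hotel, foxtrot, golf]
i=0: L=charlie, R=golf=BASE -> take LEFT -> charlie
i=1: L=golf=BASE, R=foxtrot -> take RIGHT -> foxtrot
i=2: BASE=charlie L=foxtrot R=delta all differ -> CONFLICT
i=3: L=bravo R=bravo -> agree -> bravo
i=4: L=golf, R=hotel=BASE -> take LEFT -> golf
i=5: BASE=foxtrot L=bravo R=hotel all differ -> CONFLICT
i=6: L=foxtrot R=foxtrot -> agree -> foxtrot
i=7: L=hotel=BASE, R=golf -> take RIGHT -> golf

Answer: charlie
foxtrot
<<<<<<< LEFT
foxtrot
=======
delta
>>>>>>> RIGHT
bravo
golf
<<<<<<< LEFT
bravo
=======
hotel
>>>>>>> RIGHT
foxtrot
golf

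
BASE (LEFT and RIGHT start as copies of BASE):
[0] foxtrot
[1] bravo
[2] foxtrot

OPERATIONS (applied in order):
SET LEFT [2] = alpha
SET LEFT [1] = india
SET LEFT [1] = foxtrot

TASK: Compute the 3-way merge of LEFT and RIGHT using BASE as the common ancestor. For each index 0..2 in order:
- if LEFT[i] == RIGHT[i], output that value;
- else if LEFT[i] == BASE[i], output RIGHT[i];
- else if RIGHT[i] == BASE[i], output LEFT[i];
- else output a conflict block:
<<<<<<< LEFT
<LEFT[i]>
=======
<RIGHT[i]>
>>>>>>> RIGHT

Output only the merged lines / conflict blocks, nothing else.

Answer: foxtrot
foxtrot
alpha

Derivation:
Final LEFT:  [foxtrot, foxtrot, alpha]
Final RIGHT: [foxtrot, bravo, foxtrot]
i=0: L=foxtrot R=foxtrot -> agree -> foxtrot
i=1: L=foxtrot, R=bravo=BASE -> take LEFT -> foxtrot
i=2: L=alpha, R=foxtrot=BASE -> take LEFT -> alpha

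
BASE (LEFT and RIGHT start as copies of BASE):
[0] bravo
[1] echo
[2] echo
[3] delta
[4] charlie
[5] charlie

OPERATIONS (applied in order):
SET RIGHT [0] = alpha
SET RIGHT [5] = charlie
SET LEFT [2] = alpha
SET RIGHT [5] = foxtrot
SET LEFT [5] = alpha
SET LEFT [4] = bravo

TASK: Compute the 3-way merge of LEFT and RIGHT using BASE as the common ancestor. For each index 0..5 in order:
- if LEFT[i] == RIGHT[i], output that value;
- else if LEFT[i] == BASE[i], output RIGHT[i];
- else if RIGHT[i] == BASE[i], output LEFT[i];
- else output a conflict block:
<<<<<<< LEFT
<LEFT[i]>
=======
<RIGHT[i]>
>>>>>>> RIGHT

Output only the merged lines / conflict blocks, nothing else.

Answer: alpha
echo
alpha
delta
bravo
<<<<<<< LEFT
alpha
=======
foxtrot
>>>>>>> RIGHT

Derivation:
Final LEFT:  [bravo, echo, alpha, delta, bravo, alpha]
Final RIGHT: [alpha, echo, echo, delta, charlie, foxtrot]
i=0: L=bravo=BASE, R=alpha -> take RIGHT -> alpha
i=1: L=echo R=echo -> agree -> echo
i=2: L=alpha, R=echo=BASE -> take LEFT -> alpha
i=3: L=delta R=delta -> agree -> delta
i=4: L=bravo, R=charlie=BASE -> take LEFT -> bravo
i=5: BASE=charlie L=alpha R=foxtrot all differ -> CONFLICT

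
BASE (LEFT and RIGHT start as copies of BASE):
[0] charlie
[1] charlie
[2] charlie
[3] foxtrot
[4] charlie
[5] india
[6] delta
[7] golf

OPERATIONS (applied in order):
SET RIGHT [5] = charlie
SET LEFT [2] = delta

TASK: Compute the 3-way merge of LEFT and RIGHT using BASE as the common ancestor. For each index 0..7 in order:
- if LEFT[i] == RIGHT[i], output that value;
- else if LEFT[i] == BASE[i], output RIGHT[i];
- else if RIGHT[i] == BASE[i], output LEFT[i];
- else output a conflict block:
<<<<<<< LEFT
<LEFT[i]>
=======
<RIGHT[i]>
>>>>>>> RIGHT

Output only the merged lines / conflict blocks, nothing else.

Answer: charlie
charlie
delta
foxtrot
charlie
charlie
delta
golf

Derivation:
Final LEFT:  [charlie, charlie, delta, foxtrot, charlie, india, delta, golf]
Final RIGHT: [charlie, charlie, charlie, foxtrot, charlie, charlie, delta, golf]
i=0: L=charlie R=charlie -> agree -> charlie
i=1: L=charlie R=charlie -> agree -> charlie
i=2: L=delta, R=charlie=BASE -> take LEFT -> delta
i=3: L=foxtrot R=foxtrot -> agree -> foxtrot
i=4: L=charlie R=charlie -> agree -> charlie
i=5: L=india=BASE, R=charlie -> take RIGHT -> charlie
i=6: L=delta R=delta -> agree -> delta
i=7: L=golf R=golf -> agree -> golf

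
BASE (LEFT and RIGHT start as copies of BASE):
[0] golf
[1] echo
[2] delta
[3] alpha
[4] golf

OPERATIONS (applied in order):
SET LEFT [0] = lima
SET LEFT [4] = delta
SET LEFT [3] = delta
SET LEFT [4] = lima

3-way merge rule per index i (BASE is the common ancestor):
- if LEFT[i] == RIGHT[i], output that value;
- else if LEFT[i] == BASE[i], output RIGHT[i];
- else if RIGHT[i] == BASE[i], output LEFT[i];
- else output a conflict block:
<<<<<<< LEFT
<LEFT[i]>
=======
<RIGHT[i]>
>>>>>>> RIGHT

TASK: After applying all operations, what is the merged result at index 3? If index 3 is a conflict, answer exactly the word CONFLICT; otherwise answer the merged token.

Final LEFT:  [lima, echo, delta, delta, lima]
Final RIGHT: [golf, echo, delta, alpha, golf]
i=0: L=lima, R=golf=BASE -> take LEFT -> lima
i=1: L=echo R=echo -> agree -> echo
i=2: L=delta R=delta -> agree -> delta
i=3: L=delta, R=alpha=BASE -> take LEFT -> delta
i=4: L=lima, R=golf=BASE -> take LEFT -> lima
Index 3 -> delta

Answer: delta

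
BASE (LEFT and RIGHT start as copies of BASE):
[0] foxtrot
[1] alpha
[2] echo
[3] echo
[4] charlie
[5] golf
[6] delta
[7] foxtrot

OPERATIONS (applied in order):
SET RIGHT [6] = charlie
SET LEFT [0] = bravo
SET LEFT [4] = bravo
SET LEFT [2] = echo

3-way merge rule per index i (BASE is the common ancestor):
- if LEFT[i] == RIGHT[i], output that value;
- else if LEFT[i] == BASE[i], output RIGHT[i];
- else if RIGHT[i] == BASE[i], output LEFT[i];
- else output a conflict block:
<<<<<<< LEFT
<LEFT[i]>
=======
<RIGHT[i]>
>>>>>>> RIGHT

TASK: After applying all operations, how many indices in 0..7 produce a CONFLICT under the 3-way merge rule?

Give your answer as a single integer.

Final LEFT:  [bravo, alpha, echo, echo, bravo, golf, delta, foxtrot]
Final RIGHT: [foxtrot, alpha, echo, echo, charlie, golf, charlie, foxtrot]
i=0: L=bravo, R=foxtrot=BASE -> take LEFT -> bravo
i=1: L=alpha R=alpha -> agree -> alpha
i=2: L=echo R=echo -> agree -> echo
i=3: L=echo R=echo -> agree -> echo
i=4: L=bravo, R=charlie=BASE -> take LEFT -> bravo
i=5: L=golf R=golf -> agree -> golf
i=6: L=delta=BASE, R=charlie -> take RIGHT -> charlie
i=7: L=foxtrot R=foxtrot -> agree -> foxtrot
Conflict count: 0

Answer: 0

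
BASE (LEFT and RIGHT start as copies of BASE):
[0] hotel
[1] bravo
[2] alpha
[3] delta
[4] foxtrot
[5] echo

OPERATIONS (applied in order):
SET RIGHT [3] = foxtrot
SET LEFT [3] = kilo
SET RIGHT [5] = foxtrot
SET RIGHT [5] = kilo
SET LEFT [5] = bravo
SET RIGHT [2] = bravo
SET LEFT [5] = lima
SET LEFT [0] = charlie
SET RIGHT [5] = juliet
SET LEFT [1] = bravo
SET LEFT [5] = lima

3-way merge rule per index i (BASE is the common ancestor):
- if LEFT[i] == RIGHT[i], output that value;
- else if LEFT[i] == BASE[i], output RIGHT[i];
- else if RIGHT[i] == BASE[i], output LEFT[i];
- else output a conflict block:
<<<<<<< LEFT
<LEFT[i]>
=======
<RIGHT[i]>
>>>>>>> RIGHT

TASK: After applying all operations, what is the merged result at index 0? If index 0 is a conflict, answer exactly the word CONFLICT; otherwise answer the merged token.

Answer: charlie

Derivation:
Final LEFT:  [charlie, bravo, alpha, kilo, foxtrot, lima]
Final RIGHT: [hotel, bravo, bravo, foxtrot, foxtrot, juliet]
i=0: L=charlie, R=hotel=BASE -> take LEFT -> charlie
i=1: L=bravo R=bravo -> agree -> bravo
i=2: L=alpha=BASE, R=bravo -> take RIGHT -> bravo
i=3: BASE=delta L=kilo R=foxtrot all differ -> CONFLICT
i=4: L=foxtrot R=foxtrot -> agree -> foxtrot
i=5: BASE=echo L=lima R=juliet all differ -> CONFLICT
Index 0 -> charlie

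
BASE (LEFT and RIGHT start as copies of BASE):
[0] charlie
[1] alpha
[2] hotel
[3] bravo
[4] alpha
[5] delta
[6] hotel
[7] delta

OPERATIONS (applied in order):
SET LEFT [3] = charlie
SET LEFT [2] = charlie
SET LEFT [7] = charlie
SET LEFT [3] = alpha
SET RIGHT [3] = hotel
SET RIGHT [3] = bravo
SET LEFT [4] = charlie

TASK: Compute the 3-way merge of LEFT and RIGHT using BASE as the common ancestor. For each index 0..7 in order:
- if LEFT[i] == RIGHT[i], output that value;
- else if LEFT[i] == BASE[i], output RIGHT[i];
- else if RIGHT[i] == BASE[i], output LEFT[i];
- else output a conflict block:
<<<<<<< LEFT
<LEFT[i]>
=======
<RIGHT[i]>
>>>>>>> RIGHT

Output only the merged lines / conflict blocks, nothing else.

Answer: charlie
alpha
charlie
alpha
charlie
delta
hotel
charlie

Derivation:
Final LEFT:  [charlie, alpha, charlie, alpha, charlie, delta, hotel, charlie]
Final RIGHT: [charlie, alpha, hotel, bravo, alpha, delta, hotel, delta]
i=0: L=charlie R=charlie -> agree -> charlie
i=1: L=alpha R=alpha -> agree -> alpha
i=2: L=charlie, R=hotel=BASE -> take LEFT -> charlie
i=3: L=alpha, R=bravo=BASE -> take LEFT -> alpha
i=4: L=charlie, R=alpha=BASE -> take LEFT -> charlie
i=5: L=delta R=delta -> agree -> delta
i=6: L=hotel R=hotel -> agree -> hotel
i=7: L=charlie, R=delta=BASE -> take LEFT -> charlie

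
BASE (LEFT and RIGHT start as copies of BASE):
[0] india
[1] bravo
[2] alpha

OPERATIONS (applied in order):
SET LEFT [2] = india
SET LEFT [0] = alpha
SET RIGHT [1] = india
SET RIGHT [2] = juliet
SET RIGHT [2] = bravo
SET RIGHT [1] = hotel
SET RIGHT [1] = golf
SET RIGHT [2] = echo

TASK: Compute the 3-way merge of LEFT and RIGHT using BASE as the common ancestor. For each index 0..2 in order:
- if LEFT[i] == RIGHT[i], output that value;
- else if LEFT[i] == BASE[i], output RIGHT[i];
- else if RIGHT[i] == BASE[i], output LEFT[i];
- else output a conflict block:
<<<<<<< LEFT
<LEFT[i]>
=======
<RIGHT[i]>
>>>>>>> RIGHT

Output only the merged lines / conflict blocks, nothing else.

Final LEFT:  [alpha, bravo, india]
Final RIGHT: [india, golf, echo]
i=0: L=alpha, R=india=BASE -> take LEFT -> alpha
i=1: L=bravo=BASE, R=golf -> take RIGHT -> golf
i=2: BASE=alpha L=india R=echo all differ -> CONFLICT

Answer: alpha
golf
<<<<<<< LEFT
india
=======
echo
>>>>>>> RIGHT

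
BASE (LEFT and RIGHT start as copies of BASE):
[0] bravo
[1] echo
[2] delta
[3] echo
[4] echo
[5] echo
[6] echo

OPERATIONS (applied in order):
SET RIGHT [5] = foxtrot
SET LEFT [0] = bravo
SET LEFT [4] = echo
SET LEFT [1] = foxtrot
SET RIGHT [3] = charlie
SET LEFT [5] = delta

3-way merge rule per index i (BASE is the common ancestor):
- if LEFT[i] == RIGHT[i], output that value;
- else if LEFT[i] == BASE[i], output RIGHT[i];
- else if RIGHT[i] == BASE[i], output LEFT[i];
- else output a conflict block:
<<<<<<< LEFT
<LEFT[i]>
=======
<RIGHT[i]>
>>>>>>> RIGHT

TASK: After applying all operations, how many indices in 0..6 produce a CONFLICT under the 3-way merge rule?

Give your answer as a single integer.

Final LEFT:  [bravo, foxtrot, delta, echo, echo, delta, echo]
Final RIGHT: [bravo, echo, delta, charlie, echo, foxtrot, echo]
i=0: L=bravo R=bravo -> agree -> bravo
i=1: L=foxtrot, R=echo=BASE -> take LEFT -> foxtrot
i=2: L=delta R=delta -> agree -> delta
i=3: L=echo=BASE, R=charlie -> take RIGHT -> charlie
i=4: L=echo R=echo -> agree -> echo
i=5: BASE=echo L=delta R=foxtrot all differ -> CONFLICT
i=6: L=echo R=echo -> agree -> echo
Conflict count: 1

Answer: 1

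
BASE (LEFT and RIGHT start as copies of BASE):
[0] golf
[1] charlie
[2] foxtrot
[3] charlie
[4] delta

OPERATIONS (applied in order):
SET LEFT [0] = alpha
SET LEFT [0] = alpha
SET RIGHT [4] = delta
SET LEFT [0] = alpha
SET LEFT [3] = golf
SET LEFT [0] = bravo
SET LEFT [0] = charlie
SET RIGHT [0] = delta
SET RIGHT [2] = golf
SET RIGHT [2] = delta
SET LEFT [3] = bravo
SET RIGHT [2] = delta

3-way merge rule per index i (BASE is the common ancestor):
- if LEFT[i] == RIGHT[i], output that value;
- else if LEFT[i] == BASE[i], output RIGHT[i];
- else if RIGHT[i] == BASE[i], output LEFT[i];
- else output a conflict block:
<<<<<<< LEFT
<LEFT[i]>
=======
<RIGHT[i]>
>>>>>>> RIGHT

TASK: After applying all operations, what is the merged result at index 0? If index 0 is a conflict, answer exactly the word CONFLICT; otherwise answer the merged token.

Final LEFT:  [charlie, charlie, foxtrot, bravo, delta]
Final RIGHT: [delta, charlie, delta, charlie, delta]
i=0: BASE=golf L=charlie R=delta all differ -> CONFLICT
i=1: L=charlie R=charlie -> agree -> charlie
i=2: L=foxtrot=BASE, R=delta -> take RIGHT -> delta
i=3: L=bravo, R=charlie=BASE -> take LEFT -> bravo
i=4: L=delta R=delta -> agree -> delta
Index 0 -> CONFLICT

Answer: CONFLICT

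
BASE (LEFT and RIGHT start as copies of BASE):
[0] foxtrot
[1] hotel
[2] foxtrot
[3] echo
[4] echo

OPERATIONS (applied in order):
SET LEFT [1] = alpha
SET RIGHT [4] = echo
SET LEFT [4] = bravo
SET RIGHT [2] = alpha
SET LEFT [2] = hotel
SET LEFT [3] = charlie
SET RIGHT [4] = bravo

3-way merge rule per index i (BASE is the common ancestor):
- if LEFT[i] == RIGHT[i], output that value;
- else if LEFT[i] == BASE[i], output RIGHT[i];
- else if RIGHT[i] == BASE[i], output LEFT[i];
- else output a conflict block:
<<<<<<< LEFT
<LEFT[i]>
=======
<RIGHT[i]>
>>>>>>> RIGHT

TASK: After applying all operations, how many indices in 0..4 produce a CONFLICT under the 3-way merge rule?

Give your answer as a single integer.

Final LEFT:  [foxtrot, alpha, hotel, charlie, bravo]
Final RIGHT: [foxtrot, hotel, alpha, echo, bravo]
i=0: L=foxtrot R=foxtrot -> agree -> foxtrot
i=1: L=alpha, R=hotel=BASE -> take LEFT -> alpha
i=2: BASE=foxtrot L=hotel R=alpha all differ -> CONFLICT
i=3: L=charlie, R=echo=BASE -> take LEFT -> charlie
i=4: L=bravo R=bravo -> agree -> bravo
Conflict count: 1

Answer: 1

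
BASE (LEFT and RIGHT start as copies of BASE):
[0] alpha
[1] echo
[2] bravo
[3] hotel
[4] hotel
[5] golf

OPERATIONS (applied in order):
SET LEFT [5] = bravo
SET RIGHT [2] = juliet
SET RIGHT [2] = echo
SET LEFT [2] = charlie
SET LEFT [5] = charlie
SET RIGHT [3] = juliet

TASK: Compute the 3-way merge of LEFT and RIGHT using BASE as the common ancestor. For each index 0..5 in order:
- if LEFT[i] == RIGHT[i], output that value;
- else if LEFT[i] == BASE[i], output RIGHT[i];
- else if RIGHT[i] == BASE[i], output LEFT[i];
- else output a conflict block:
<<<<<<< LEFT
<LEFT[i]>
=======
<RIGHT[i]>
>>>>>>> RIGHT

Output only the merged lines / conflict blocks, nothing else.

Final LEFT:  [alpha, echo, charlie, hotel, hotel, charlie]
Final RIGHT: [alpha, echo, echo, juliet, hotel, golf]
i=0: L=alpha R=alpha -> agree -> alpha
i=1: L=echo R=echo -> agree -> echo
i=2: BASE=bravo L=charlie R=echo all differ -> CONFLICT
i=3: L=hotel=BASE, R=juliet -> take RIGHT -> juliet
i=4: L=hotel R=hotel -> agree -> hotel
i=5: L=charlie, R=golf=BASE -> take LEFT -> charlie

Answer: alpha
echo
<<<<<<< LEFT
charlie
=======
echo
>>>>>>> RIGHT
juliet
hotel
charlie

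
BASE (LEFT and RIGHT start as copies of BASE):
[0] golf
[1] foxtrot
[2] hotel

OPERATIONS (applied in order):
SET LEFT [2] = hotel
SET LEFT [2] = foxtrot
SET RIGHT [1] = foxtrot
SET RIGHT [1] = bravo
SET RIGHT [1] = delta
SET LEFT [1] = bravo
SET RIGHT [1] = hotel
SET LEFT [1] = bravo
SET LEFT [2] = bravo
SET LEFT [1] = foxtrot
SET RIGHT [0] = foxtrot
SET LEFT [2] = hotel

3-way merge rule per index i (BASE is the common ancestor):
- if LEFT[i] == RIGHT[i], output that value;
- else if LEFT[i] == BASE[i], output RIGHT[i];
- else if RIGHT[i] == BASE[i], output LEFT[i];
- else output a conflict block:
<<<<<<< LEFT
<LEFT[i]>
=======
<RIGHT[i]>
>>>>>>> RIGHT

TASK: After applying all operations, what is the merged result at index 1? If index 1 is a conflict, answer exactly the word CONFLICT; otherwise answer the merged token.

Final LEFT:  [golf, foxtrot, hotel]
Final RIGHT: [foxtrot, hotel, hotel]
i=0: L=golf=BASE, R=foxtrot -> take RIGHT -> foxtrot
i=1: L=foxtrot=BASE, R=hotel -> take RIGHT -> hotel
i=2: L=hotel R=hotel -> agree -> hotel
Index 1 -> hotel

Answer: hotel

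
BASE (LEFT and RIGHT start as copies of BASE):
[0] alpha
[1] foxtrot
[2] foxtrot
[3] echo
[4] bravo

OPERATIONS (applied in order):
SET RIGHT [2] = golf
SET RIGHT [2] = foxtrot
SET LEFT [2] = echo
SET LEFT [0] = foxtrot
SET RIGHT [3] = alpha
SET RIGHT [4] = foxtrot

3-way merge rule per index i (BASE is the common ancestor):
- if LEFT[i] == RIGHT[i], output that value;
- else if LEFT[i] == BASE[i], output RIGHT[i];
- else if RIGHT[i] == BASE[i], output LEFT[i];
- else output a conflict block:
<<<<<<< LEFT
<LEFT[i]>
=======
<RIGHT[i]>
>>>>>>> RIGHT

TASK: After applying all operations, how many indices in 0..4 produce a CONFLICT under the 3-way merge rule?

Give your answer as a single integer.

Final LEFT:  [foxtrot, foxtrot, echo, echo, bravo]
Final RIGHT: [alpha, foxtrot, foxtrot, alpha, foxtrot]
i=0: L=foxtrot, R=alpha=BASE -> take LEFT -> foxtrot
i=1: L=foxtrot R=foxtrot -> agree -> foxtrot
i=2: L=echo, R=foxtrot=BASE -> take LEFT -> echo
i=3: L=echo=BASE, R=alpha -> take RIGHT -> alpha
i=4: L=bravo=BASE, R=foxtrot -> take RIGHT -> foxtrot
Conflict count: 0

Answer: 0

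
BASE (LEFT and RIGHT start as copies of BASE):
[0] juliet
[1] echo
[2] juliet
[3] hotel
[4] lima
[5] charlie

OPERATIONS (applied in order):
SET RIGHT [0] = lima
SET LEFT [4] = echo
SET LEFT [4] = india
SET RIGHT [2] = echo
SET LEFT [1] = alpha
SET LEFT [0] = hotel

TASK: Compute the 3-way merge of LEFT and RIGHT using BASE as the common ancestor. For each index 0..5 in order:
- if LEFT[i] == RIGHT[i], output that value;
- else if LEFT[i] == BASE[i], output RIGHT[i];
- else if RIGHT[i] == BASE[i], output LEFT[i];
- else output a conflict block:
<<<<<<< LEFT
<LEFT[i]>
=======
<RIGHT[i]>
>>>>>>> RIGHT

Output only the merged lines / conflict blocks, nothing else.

Final LEFT:  [hotel, alpha, juliet, hotel, india, charlie]
Final RIGHT: [lima, echo, echo, hotel, lima, charlie]
i=0: BASE=juliet L=hotel R=lima all differ -> CONFLICT
i=1: L=alpha, R=echo=BASE -> take LEFT -> alpha
i=2: L=juliet=BASE, R=echo -> take RIGHT -> echo
i=3: L=hotel R=hotel -> agree -> hotel
i=4: L=india, R=lima=BASE -> take LEFT -> india
i=5: L=charlie R=charlie -> agree -> charlie

Answer: <<<<<<< LEFT
hotel
=======
lima
>>>>>>> RIGHT
alpha
echo
hotel
india
charlie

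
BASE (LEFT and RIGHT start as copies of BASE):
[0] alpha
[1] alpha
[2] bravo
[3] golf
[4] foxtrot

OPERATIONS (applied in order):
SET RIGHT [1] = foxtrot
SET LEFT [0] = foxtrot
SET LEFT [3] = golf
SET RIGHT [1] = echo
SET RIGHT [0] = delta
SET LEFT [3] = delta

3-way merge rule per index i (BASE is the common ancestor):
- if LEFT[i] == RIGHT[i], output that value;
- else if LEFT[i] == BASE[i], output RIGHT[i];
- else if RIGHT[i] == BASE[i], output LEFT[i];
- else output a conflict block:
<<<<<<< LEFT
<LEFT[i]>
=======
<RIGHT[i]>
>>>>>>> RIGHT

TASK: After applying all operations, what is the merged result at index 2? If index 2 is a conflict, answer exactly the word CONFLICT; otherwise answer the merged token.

Answer: bravo

Derivation:
Final LEFT:  [foxtrot, alpha, bravo, delta, foxtrot]
Final RIGHT: [delta, echo, bravo, golf, foxtrot]
i=0: BASE=alpha L=foxtrot R=delta all differ -> CONFLICT
i=1: L=alpha=BASE, R=echo -> take RIGHT -> echo
i=2: L=bravo R=bravo -> agree -> bravo
i=3: L=delta, R=golf=BASE -> take LEFT -> delta
i=4: L=foxtrot R=foxtrot -> agree -> foxtrot
Index 2 -> bravo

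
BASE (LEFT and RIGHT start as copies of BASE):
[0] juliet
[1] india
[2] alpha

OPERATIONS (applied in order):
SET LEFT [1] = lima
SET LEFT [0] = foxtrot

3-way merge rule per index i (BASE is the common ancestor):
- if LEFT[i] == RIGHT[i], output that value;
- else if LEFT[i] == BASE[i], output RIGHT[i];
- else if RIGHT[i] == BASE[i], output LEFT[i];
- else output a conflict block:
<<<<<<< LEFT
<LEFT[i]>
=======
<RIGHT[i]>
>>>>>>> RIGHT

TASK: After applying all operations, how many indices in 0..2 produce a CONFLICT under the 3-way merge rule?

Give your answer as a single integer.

Answer: 0

Derivation:
Final LEFT:  [foxtrot, lima, alpha]
Final RIGHT: [juliet, india, alpha]
i=0: L=foxtrot, R=juliet=BASE -> take LEFT -> foxtrot
i=1: L=lima, R=india=BASE -> take LEFT -> lima
i=2: L=alpha R=alpha -> agree -> alpha
Conflict count: 0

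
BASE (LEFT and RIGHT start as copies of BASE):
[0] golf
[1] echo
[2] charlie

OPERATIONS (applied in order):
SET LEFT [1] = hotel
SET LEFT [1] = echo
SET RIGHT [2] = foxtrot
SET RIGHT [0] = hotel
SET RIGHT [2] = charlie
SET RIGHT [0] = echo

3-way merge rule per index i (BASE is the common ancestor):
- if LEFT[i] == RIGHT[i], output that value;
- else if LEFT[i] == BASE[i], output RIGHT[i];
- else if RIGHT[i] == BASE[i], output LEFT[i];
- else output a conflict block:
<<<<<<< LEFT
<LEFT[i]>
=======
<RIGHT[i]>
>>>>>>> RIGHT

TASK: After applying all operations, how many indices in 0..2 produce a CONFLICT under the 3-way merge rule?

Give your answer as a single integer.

Answer: 0

Derivation:
Final LEFT:  [golf, echo, charlie]
Final RIGHT: [echo, echo, charlie]
i=0: L=golf=BASE, R=echo -> take RIGHT -> echo
i=1: L=echo R=echo -> agree -> echo
i=2: L=charlie R=charlie -> agree -> charlie
Conflict count: 0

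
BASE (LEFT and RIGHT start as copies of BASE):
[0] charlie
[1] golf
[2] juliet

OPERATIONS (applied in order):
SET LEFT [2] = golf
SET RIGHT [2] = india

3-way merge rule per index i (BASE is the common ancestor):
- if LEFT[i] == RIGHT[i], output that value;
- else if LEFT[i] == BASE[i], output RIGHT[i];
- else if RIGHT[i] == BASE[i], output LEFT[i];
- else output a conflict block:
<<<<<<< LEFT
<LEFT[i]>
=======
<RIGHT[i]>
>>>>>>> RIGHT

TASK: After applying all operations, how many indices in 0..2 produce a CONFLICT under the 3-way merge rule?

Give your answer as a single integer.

Answer: 1

Derivation:
Final LEFT:  [charlie, golf, golf]
Final RIGHT: [charlie, golf, india]
i=0: L=charlie R=charlie -> agree -> charlie
i=1: L=golf R=golf -> agree -> golf
i=2: BASE=juliet L=golf R=india all differ -> CONFLICT
Conflict count: 1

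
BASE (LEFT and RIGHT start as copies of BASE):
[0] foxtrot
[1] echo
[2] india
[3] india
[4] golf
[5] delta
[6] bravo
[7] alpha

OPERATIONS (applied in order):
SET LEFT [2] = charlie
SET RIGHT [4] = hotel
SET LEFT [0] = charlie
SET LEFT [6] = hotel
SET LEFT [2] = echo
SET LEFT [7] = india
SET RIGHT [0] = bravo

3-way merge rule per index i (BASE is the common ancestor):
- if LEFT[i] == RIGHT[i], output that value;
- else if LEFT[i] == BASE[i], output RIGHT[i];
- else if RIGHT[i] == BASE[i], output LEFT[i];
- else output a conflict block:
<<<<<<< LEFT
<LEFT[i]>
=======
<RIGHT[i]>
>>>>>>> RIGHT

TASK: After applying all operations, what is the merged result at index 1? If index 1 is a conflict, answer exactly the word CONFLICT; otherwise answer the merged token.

Final LEFT:  [charlie, echo, echo, india, golf, delta, hotel, india]
Final RIGHT: [bravo, echo, india, india, hotel, delta, bravo, alpha]
i=0: BASE=foxtrot L=charlie R=bravo all differ -> CONFLICT
i=1: L=echo R=echo -> agree -> echo
i=2: L=echo, R=india=BASE -> take LEFT -> echo
i=3: L=india R=india -> agree -> india
i=4: L=golf=BASE, R=hotel -> take RIGHT -> hotel
i=5: L=delta R=delta -> agree -> delta
i=6: L=hotel, R=bravo=BASE -> take LEFT -> hotel
i=7: L=india, R=alpha=BASE -> take LEFT -> india
Index 1 -> echo

Answer: echo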